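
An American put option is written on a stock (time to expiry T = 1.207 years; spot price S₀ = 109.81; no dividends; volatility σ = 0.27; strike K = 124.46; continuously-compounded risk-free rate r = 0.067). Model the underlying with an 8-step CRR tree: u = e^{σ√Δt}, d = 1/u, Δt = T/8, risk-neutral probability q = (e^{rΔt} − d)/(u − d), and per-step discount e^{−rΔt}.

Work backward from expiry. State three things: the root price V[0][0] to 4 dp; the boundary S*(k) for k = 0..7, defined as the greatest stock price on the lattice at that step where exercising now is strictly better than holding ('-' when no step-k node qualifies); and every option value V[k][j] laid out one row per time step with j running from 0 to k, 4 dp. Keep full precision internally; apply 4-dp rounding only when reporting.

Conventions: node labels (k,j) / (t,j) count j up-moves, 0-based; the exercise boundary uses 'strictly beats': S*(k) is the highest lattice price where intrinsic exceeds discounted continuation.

price = 18.2496
boundary = - - 89.0325 98.8770 89.0325 98.8770 89.0325 98.8770
tree:
18.2496
25.8451 11.6538
35.4275 17.5788 6.4583
44.2919 25.5830 10.5958 2.7977
52.2736 35.4275 16.8126 5.1127 0.7335
59.4607 44.2919 25.5830 9.1136 1.5507 0.0000
65.9323 52.2736 35.4275 15.6839 3.2782 0.0000 0.0000
71.7595 59.4607 44.2919 25.5830 6.9300 0.0000 0.0000 0.0000
77.0065 65.9323 52.2736 35.4275 14.6500 0.0000 0.0000 0.0000 0.0000

Δt=0.15088, u=1.11057, d=0.90044, q=0.52215, disc=e^(-rΔt)=0.98994
k=8 terminal: V=max(K-S,0) → 77.0065 65.9323 52.2736 35.4275 14.6500 0.0000 0.0000 0.0000 0.0000
k=7: j=0 S=52.7005 intr=71.7595 cont=70.5077 V=71.7595[EX]; j=1 S=64.9993 intr=59.4607 cont=58.2089 V=59.4607[EX]; j=2 S=80.1681 intr=44.2919 cont=43.0401 V=44.2919[EX]; j=3 S=98.8770 intr=25.5830 cont=24.3312 V=25.5830[EX]; j=4 S=121.9519 intr=2.5081 cont=6.9300 V=6.9300[hold]; j=5 S=150.4118 intr=0.0000 cont=0.0000 V=0.0000[hold]; j=6 S=185.5134 intr=0.0000 cont=0.0000 V=0.0000[hold]; j=7 S=228.8067 intr=0.0000 cont=0.0000 V=0.0000[hold]  S*(7)=98.8770
k=6: j=0 S=58.5277 intr=65.9323 cont=64.6805 V=65.9323[EX]; j=1 S=72.1864 intr=52.2736 cont=51.0219 V=52.2736[EX]; j=2 S=89.0325 intr=35.4275 cont=34.1757 V=35.4275[EX]; j=3 S=109.8100 intr=14.6500 cont=15.6839 V=15.6839[hold]; j=4 S=135.4364 intr=0.0000 cont=3.2782 V=3.2782[hold]; j=5 S=167.0431 intr=0.0000 cont=0.0000 V=0.0000[hold]; j=6 S=206.0260 intr=0.0000 cont=0.0000 V=0.0000[hold]  S*(6)=89.0325
k=5: j=0 S=64.9993 intr=59.4607 cont=58.2089 V=59.4607[EX]; j=1 S=80.1681 intr=44.2919 cont=43.0401 V=44.2919[EX]; j=2 S=98.8770 intr=25.5830 cont=24.8657 V=25.5830[EX]; j=3 S=121.9519 intr=2.5081 cont=9.1136 V=9.1136[hold]; j=4 S=150.4118 intr=0.0000 cont=1.5507 V=1.5507[hold]; j=5 S=185.5134 intr=0.0000 cont=0.0000 V=0.0000[hold]  S*(5)=98.8770
k=4: j=0 S=72.1864 intr=52.2736 cont=51.0219 V=52.2736[EX]; j=1 S=89.0325 intr=35.4275 cont=34.1757 V=35.4275[EX]; j=2 S=109.8100 intr=14.6500 cont=16.8126 V=16.8126[hold]; j=3 S=135.4364 intr=0.0000 cont=5.1127 V=5.1127[hold]; j=4 S=167.0431 intr=0.0000 cont=0.7335 V=0.7335[hold]  S*(4)=89.0325
k=3: j=0 S=80.1681 intr=44.2919 cont=43.0401 V=44.2919[EX]; j=1 S=98.8770 intr=25.5830 cont=25.4491 V=25.5830[EX]; j=2 S=121.9519 intr=2.5081 cont=10.5958 V=10.5958[hold]; j=3 S=150.4118 intr=0.0000 cont=2.7977 V=2.7977[hold]  S*(3)=98.8770
k=2: j=0 S=89.0325 intr=35.4275 cont=34.1757 V=35.4275[EX]; j=1 S=109.8100 intr=14.6500 cont=17.5788 V=17.5788[hold]; j=2 S=135.4364 intr=0.0000 cont=6.4583 V=6.4583[hold]  S*(2)=89.0325
k=1: j=0 S=98.8770 intr=25.5830 cont=25.8451 V=25.8451[hold]; j=1 S=121.9519 intr=2.5081 cont=11.6538 V=11.6538[hold]  S*(1)=-
k=0: j=0 S=109.8100 intr=14.6500 cont=18.2496 V=18.2496[hold]  S*(0)=-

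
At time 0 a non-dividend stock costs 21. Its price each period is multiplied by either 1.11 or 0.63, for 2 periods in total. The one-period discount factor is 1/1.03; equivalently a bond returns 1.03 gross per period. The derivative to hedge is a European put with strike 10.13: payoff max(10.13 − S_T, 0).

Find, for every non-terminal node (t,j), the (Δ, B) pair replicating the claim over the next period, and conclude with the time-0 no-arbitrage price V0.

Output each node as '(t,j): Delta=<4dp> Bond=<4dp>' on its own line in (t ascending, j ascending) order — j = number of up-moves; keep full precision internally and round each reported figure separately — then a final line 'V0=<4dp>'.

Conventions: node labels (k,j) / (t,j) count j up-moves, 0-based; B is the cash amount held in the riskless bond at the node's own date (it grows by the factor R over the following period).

No-arbitrage ⇒ martingale measure with p* = (R−d)/(u−d) = 0.8333.
Expiry values: V(2,0)=1.7951, V(2,1)=0.0000, V(2,2)=0.0000
Node (1,0) S=13.2300: V=(p*·0.0000+(1−p*)·1.7951)/1.03=0.2905; Δ=(0.0000−1.7951)/(14.6853−8.3349)=-0.2827; B=V−Δ·S=4.0303
Node (1,1) S=23.3100: V=(p*·0.0000+(1−p*)·0.0000)/1.03=0.0000; Δ=(0.0000−0.0000)/(25.8741−14.6853)=0.0000; B=V−Δ·S=0.0000
Node (0,0) S=21.0000: V=(p*·0.0000+(1−p*)·0.2905)/1.03=0.0470; Δ=(0.0000−0.2905)/(23.3100−13.2300)=-0.0288; B=V−Δ·S=0.6521
Check: Δ(0,0)·S0 + B(0,0) = 0.0470 = V0.

(0,0): Delta=-0.0288 Bond=0.6521
(1,0): Delta=-0.2827 Bond=4.0303
(1,1): Delta=0.0000 Bond=0.0000
V0=0.0470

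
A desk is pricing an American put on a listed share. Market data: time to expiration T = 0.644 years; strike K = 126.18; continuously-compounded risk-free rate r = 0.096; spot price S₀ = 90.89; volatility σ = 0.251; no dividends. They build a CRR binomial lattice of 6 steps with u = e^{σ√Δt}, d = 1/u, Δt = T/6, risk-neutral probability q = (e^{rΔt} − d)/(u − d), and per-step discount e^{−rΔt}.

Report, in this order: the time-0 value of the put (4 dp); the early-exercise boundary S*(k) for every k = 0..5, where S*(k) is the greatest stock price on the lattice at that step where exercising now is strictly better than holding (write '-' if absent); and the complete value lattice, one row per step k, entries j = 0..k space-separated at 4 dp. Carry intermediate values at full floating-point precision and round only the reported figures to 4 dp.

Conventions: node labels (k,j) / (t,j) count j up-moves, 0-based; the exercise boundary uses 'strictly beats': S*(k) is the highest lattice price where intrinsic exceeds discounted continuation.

price = 35.2900
boundary = 90.8900 98.6800 107.1376 98.6800 107.1376 116.3201
tree:
35.2900
42.4650 27.5000
49.0736 35.2900 19.0424
55.1605 42.4650 27.5000 11.0226
60.7669 49.0736 35.2900 19.0424 4.4660
65.9308 55.1605 42.4650 27.5000 9.8599 0.0000
70.6870 60.7669 49.0736 35.2900 19.0424 0.0000 0.0000

Δt=0.10733  u=1.08571  d=0.92106  q=0.54236  discount=0.98975
step 6 (expiry): payoffs max(K−S,0) = 70.6870 60.7669 49.0736 35.2900 19.0424 0.0000 0.0000
step 5: (k=5,j=0): S=60.2492, K−S=65.9308, hold=64.6373 ⇒ V=65.9308 exercise | (k=5,j=1): S=71.0195, K−S=55.1605, hold=53.8671 ⇒ V=55.1605 exercise | (k=5,j=2): S=83.7150, K−S=42.4650, hold=41.1715 ⇒ V=42.4650 exercise | (k=5,j=3): S=98.6800, K−S=27.5000, hold=26.2065 ⇒ V=27.5000 exercise | (k=5,j=4): S=116.3201, K−S=9.8599, hold=8.6253 ⇒ V=9.8599 exercise | (k=5,j=5): S=137.1137, K−S=0.0000, hold=0.0000 ⇒ V=0.0000 continue  boundary S*=116.3201
step 4: (k=4,j=0): S=65.4131, K−S=60.7669, hold=59.4735 ⇒ V=60.7669 exercise | (k=4,j=1): S=77.1064, K−S=49.0736, hold=47.7801 ⇒ V=49.0736 exercise | (k=4,j=2): S=90.8900, K−S=35.2900, hold=33.9965 ⇒ V=35.2900 exercise | (k=4,j=3): S=107.1376, K−S=19.0424, hold=17.7489 ⇒ V=19.0424 exercise | (k=4,j=4): S=126.2897, K−S=0.0000, hold=4.4660 ⇒ V=4.4660 continue  boundary S*=107.1376
step 3: (k=3,j=0): S=71.0195, K−S=55.1605, hold=53.8671 ⇒ V=55.1605 exercise | (k=3,j=1): S=83.7150, K−S=42.4650, hold=41.1715 ⇒ V=42.4650 exercise | (k=3,j=2): S=98.6800, K−S=27.5000, hold=26.2065 ⇒ V=27.5000 exercise | (k=3,j=3): S=116.3201, K−S=9.8599, hold=11.0226 ⇒ V=11.0226 continue  boundary S*=98.6800
step 2: (k=2,j=0): S=77.1064, K−S=49.0736, hold=47.7801 ⇒ V=49.0736 exercise | (k=2,j=1): S=90.8900, K−S=35.2900, hold=33.9965 ⇒ V=35.2900 exercise | (k=2,j=2): S=107.1376, K−S=19.0424, hold=18.3731 ⇒ V=19.0424 exercise  boundary S*=107.1376
step 1: (k=1,j=0): S=83.7150, K−S=42.4650, hold=41.1715 ⇒ V=42.4650 exercise | (k=1,j=1): S=98.6800, K−S=27.5000, hold=26.2065 ⇒ V=27.5000 exercise  boundary S*=98.6800
step 0: (k=0,j=0): S=90.8900, K−S=35.2900, hold=33.9965 ⇒ V=35.2900 exercise  boundary S*=90.8900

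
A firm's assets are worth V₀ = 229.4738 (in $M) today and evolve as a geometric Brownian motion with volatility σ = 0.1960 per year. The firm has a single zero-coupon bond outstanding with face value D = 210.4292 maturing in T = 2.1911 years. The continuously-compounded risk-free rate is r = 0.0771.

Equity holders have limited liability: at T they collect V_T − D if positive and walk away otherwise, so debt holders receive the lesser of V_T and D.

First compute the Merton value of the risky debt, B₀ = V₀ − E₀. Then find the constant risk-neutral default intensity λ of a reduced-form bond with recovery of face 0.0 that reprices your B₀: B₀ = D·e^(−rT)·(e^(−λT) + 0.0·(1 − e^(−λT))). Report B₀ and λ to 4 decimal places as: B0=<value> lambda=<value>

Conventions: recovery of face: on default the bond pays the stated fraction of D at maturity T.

Work the structural quantities from V₀ = 229.4738 against face 210.4292:
d₁ = [ln(V₀/D) + (r + σ²/2)T] / (σ√T)
   = [ln(229.4738/210.4292) + (0.0771 + 0.5·0.1960²)·2.1911] / (0.1960·√2.1911)
   = [0.086640 + 0.211020] / 0.290126 = 1.025967
d₂ = d₁ − σ√T = 1.025967 − 0.290126 = 0.735841
N(d₁) = 0.847546,  N(d₂) = 0.769086,  e^(−rT) = 0.844565
E₀ = V₀·N(d₁) − D·e^(−rT)·N(d₂)
   = 229.4738·0.847546 − 210.4292·0.844565·0.769086 = 57.806865
B₀ = V₀ − E₀ = 229.4738 − 57.806865 = 171.666935
e^(−λT) = (B₀·e^(rT)/D − 0)/(1 − 0) = (171.6669·1.184042/210.4292 − 0)/1 = 0.96593429
λ = −ln(0.96593429)/2.1911 = 0.015818

B0=171.6669 lambda=0.0158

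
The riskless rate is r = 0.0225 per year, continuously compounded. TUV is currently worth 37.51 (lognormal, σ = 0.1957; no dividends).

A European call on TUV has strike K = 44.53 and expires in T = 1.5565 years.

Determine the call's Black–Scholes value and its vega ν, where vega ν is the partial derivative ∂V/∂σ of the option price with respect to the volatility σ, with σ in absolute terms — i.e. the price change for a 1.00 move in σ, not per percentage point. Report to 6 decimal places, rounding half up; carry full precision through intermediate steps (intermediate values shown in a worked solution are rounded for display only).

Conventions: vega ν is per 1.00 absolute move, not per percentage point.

σ√T = 0.1957·√1.5565 = 0.244155
d₁ = (ln(S/K) + (r+σ²/2)T) / (σ√T) = (ln(37.51/44.53) + (0.0225+0.1957²/2)·1.5565) / 0.244155 = (-0.171556 + 0.064827) / 0.244155 = -0.437134
d₂ = d₁ − σ√T = -0.437134 − 0.244155 = -0.681289
e^{−rT} = 0.965585
N(d₁) = 0.331007,  N(d₂) = 0.247844
Call price V = S·N(d₁) − K·e^{−rT}·N(d₂) = 12.416070 − 10.656681 = 1.759389
φ(d₁) = (1/√(2π))·e^{−d₁²/2} = 0.362590
ν = S·φ(d₁)·√T = 16.968278

price = 1.759389
ν = 16.968278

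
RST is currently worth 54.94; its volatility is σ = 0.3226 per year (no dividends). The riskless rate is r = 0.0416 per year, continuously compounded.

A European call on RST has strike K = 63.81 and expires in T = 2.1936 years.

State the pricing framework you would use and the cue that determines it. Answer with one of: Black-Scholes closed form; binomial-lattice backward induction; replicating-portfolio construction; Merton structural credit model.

framework: Black-Scholes closed form

Key observation: a European claim on RST (strike 63.81) — a lognormal (GBM) underlying with constant rate and volatility — has an exact closed-form value; no lattice or capital structure is involved.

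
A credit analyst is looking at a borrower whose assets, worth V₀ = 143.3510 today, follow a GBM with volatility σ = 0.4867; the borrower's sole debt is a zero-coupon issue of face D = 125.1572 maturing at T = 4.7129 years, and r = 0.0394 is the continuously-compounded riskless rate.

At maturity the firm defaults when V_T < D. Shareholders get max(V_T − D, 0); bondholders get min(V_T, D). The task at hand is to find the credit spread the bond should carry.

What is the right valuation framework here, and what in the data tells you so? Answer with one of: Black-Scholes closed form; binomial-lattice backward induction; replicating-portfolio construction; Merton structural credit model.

Key observation: with the firm-asset dynamics (V₀ = 143.3510) and a single zero-coupon liability of face 125.1572 given, debt value, spread, and default probability all derive from the option view of the balance sheet.

framework: Merton structural credit model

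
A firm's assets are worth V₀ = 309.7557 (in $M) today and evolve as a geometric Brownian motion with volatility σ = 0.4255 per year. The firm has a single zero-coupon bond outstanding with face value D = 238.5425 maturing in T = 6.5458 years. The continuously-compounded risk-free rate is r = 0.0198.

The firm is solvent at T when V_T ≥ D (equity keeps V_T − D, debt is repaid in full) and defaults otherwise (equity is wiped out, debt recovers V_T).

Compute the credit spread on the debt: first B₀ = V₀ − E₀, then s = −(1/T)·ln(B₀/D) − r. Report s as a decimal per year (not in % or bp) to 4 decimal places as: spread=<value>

Apply the equity-as-call identities (strike 238.5425, horizon 6.5458 years):
d₁ = [ln(V₀/D) + (r + σ²/2)T] / (σ√T)
   = [ln(309.7557/238.5425) + (0.0198 + 0.5·0.4255²)·6.5458] / (0.4255·√6.5458)
   = [0.261236 + 0.722166] / 1.088632 = 0.903338
d₂ = d₁ − σ√T = 0.903338 − 1.088632 = -0.185293
N(d₁) = 0.816827,  N(d₂) = 0.426500,  e^(−rT) = 0.878441
E₀ = V₀·N(d₁) − D·e^(−rT)·N(d₂)
   = 309.7557·0.816827 − 238.5425·0.878441·0.426500 = 163.645732
B₀ = V₀ − E₀ = 309.7557 − 163.645732 = 146.109968
spread = −(1/T)·ln(B₀/D) − r = −(1/6.5458)·ln(146.109968/238.5425) − 0.0198 = 0.05508587

spread=0.0551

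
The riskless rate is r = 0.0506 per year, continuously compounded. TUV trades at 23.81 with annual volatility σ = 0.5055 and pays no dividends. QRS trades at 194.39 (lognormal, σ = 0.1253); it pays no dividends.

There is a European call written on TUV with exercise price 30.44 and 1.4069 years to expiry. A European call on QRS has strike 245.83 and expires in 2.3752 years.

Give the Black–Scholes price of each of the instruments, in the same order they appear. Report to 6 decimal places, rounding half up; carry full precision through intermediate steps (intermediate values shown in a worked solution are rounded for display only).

[TUV call K=30.44]
σ√T = 0.5055·√1.4069 = 0.599588
d₁ = (ln(S/K) + (r+σ²/2)T) / (σ√T) = (ln(23.81/30.44) + (0.0506+0.5055²/2)·1.4069) / 0.599588 = (-0.245652 + 0.250942) / 0.599588 = 0.008823
d₂ = d₁ − σ√T = 0.008823 − 0.599588 = -0.590765
e^{−rT} = 0.931286
N(d₁) = 0.503520,  N(d₂) = 0.277339
price = S·N(d₁) − K·e^{−rT}·N(d₂) = 11.988805 − 7.862098 = 4.126707
[QRS call K=245.83]
σ√T = 0.1253·√2.3752 = 0.193108
d₁ = (ln(S/K) + (r+σ²/2)T) / (σ√T) = (ln(194.39/245.83) + (0.0506+0.1253²/2)·2.3752) / 0.193108 = (-0.234774 + 0.138831) / 0.193108 = -0.496836
d₂ = d₁ − σ√T = -0.496836 − 0.193108 = -0.689945
e^{−rT} = 0.886756
N(d₁) = 0.309652,  N(d₂) = 0.245115
price = S·N(d₁) − K·e^{−rT}·N(d₂) = 60.193307 − 53.432830 = 6.760477

price(TUV call K=30.44) = 4.126707
price(QRS call K=245.83) = 6.760477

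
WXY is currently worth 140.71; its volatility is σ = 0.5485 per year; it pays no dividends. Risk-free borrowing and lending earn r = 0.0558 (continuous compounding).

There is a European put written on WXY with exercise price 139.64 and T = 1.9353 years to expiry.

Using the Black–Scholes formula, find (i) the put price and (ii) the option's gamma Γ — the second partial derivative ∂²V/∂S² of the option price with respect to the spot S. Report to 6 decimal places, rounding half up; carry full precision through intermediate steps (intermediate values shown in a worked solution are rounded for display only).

σ√T = 0.5485·√1.9353 = 0.763046
d₁ = (ln(S/K) + (r+σ²/2)T) / (σ√T) = (ln(140.71/139.64) + (0.0558+0.5485²/2)·1.9353) / 0.763046 = (0.007633 + 0.399109) / 0.763046 = 0.533051
d₂ = d₁ − σ√T = 0.533051 − 0.763046 = -0.229995
e^{−rT} = 0.897637
N(−d₁) = 0.296999,  N(−d₂) = 0.590952
Put price V = K·e^{−rT}·N(−d₂) − S·N(−d₁) = 74.073480 − 41.790731 = 32.282750
φ(d₁) = (1/√(2π))·e^{−d₁²/2} = 0.346106
Γ = φ(d₁) / (S·σ·√T) = 0.003224

price = 32.282750
Γ = 0.003224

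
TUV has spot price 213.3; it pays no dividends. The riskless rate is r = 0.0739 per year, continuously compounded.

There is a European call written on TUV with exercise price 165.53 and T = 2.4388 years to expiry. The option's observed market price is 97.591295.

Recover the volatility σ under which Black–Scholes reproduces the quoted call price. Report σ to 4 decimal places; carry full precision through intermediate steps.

At σ = 0.4903 the Black–Scholes value reproduces the quote:
σ√T = 0.4903·√2.4388 = 0.765685
d₁ = (ln(S/K) + (r+σ²/2)T) / (σ√T) = (ln(213.3/165.53) + (0.0739+0.4903²/2)·2.4388) / 0.765685 = (0.253547 + 0.473364) / 0.765685 = 0.949361
d₂ = d₁ − σ√T = 0.949361 − 0.765685 = 0.183676
e^{−rT} = 0.835080
N(d₁) = 0.828781,  N(d₂) = 0.572866
V = S·N(d₁) − K·e^{−rT}·N(d₂) = 176.779078 − 79.187783 = 97.591295 (the quoted price), and the Black–Scholes price is strictly increasing in σ, so σ is unique

sigma = 0.4903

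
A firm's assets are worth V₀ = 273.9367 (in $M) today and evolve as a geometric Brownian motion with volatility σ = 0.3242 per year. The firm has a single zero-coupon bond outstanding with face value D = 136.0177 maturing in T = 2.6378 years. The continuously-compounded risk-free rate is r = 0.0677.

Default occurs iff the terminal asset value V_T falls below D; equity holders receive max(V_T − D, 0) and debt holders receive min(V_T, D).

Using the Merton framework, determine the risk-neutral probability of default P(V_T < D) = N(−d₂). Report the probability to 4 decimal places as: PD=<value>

PD=0.0799

Equity is a call on the firm's assets struck at D = 136.0177:
d₁ = [ln(V₀/D) + (r + σ²/2)T] / (σ√T)
   = [ln(273.9367/136.0177) + (0.0677 + 0.5·0.3242²)·2.6378] / (0.3242·√2.6378)
   = [0.700112 + 0.317203] / 0.526543 = 1.932064
d₂ = d₁ − σ√T = 1.932064 − 0.526543 = 1.405521
risk-neutral PD = N(−d₂) = N(-1.405521) = 0.079933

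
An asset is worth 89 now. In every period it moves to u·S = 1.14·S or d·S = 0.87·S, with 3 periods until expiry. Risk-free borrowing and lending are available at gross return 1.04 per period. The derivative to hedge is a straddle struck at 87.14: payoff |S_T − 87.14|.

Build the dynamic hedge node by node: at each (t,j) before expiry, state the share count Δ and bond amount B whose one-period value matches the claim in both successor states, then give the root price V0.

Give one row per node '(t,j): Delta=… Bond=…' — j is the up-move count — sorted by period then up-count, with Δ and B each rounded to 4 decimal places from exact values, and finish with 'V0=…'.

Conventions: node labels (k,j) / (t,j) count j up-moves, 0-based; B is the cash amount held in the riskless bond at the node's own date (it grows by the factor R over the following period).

(0,0): Delta=0.4367 Bond=-19.9940
(1,0): Delta=-0.2188 Bond=29.9656
(1,1): Delta=0.7310 Bond=-50.6523
(2,0): Delta=-1.0000 Bond=83.7885
(2,1): Delta=0.1319 Bond=0.2088
(2,2): Delta=1.0000 Bond=-83.7885
V0=18.8761

Arbitrage-free pricing uses the up-move probability p* = (R−d)/(u−d) = 0.6296, discounting each step at R = 1.04.
Expiry values: V(3,0)=28.5332, V(3,1)=10.3449, V(3,2)=13.4880, V(3,3)=44.7174
(2,0): S=67.3641. Δ = (V_up−V_dn)/(S_up−S_dn) = (10.3449−28.5332)/(76.7951−58.6068) = -1.0000. V = [p*·10.3449 + (1−p*)·28.5332]/1.04 = 16.4244. B = V − Δ·S = 83.7885.
(2,1): S=88.2702. Δ = (V_up−V_dn)/(S_up−S_dn) = (13.4880−10.3449)/(100.6280−76.7951) = 0.1319. V = [p*·13.4880 + (1−p*)·10.3449]/1.04 = 11.8499. B = V − Δ·S = 0.2088.
(2,2): S=115.6644. Δ = (V_up−V_dn)/(S_up−S_dn) = (44.7174−13.4880)/(131.8574−100.6280) = 1.0000. V = [p*·44.7174 + (1−p*)·13.4880]/1.04 = 31.8759. B = V − Δ·S = -83.7885.
(1,0): S=77.4300. Δ = (V_up−V_dn)/(S_up−S_dn) = (11.8499−16.4244)/(88.2702−67.3641) = -0.2188. V = [p*·11.8499 + (1−p*)·16.4244]/1.04 = 13.0232. B = V − Δ·S = 29.9656.
(1,1): S=101.4600. Δ = (V_up−V_dn)/(S_up−S_dn) = (31.8759−11.8499)/(115.6644−88.2702) = 0.7310. V = [p*·31.8759 + (1−p*)·11.8499]/1.04 = 23.5182. B = V − Δ·S = -50.6523.
(0,0): S=89.0000. Δ = (V_up−V_dn)/(S_up−S_dn) = (23.5182−13.0232)/(101.4600−77.4300) = 0.4367. V = [p*·23.5182 + (1−p*)·13.0232]/1.04 = 18.8761. B = V − Δ·S = -19.9940.
Check: Δ(0,0)·S0 + B(0,0) = 18.8761 = V0.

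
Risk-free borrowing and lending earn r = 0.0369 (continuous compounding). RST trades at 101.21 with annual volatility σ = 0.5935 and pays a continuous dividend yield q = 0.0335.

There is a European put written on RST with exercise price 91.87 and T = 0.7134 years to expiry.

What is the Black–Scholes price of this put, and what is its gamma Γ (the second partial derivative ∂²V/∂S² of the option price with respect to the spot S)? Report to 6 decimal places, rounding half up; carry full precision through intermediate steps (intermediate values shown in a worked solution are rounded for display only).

σ√T = 0.5935·√0.7134 = 0.501288
d₁ = (ln(S/K) + (r−q+σ²/2)T) / (σ√T) = (ln(101.21/91.87) + (0.0369−0.0335+0.5935²/2)·0.7134) / 0.501288 = (0.096823 + 0.128070) / 0.501288 = 0.448631
d₂ = d₁ − σ√T = 0.448631 − 0.501288 = -0.052657
e^{−rT} = 0.974019
e^{−qT} = 0.976384
N(−d₁) = 0.326849,  N(−d₂) = 0.520997
Put price V = K·e^{−rT}·N(−d₂) − S·e^{−qT}·N(−d₁) = 46.620469 − 32.299162 = 14.321307
φ(d₁) = (1/√(2π))·e^{−d₁²/2} = 0.360749
Γ = e^{−qT}·φ(d₁) / (S·σ·√T) = 0.006942

price = 14.321307
Γ = 0.006942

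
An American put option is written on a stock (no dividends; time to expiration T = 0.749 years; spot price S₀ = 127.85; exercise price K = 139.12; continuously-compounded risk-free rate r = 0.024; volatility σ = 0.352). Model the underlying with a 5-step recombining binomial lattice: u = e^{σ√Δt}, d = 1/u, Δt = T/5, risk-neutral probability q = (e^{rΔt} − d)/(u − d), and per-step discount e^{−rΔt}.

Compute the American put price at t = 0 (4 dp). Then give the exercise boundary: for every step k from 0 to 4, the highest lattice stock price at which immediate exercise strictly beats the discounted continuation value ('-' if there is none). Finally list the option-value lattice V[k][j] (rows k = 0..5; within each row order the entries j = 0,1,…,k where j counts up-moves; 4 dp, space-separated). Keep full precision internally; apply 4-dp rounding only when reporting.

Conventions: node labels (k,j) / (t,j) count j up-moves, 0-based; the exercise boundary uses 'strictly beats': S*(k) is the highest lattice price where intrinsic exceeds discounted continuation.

params: Δt=0.14980 u=1.14595 d=0.87263 q=0.47917 e^(-rΔt)=0.99641
t_5 payoffs: 74.4261 54.1632 27.5536 0.0000 0.0000 0.0000
t_4: node(4,0) S=74.1363 payoff=64.9837 vs cont=64.4844 → 64.9837 [stop]  node(4,1) S=97.3567 payoff=41.7633 vs cont=41.2640 → 41.7633 [stop]  node(4,2) S=127.8500 payoff=11.2700 vs cont=14.2992 → 14.2992 [wait]  node(4,3) S=167.8942 payoff=0.0000 vs cont=0.0000 → 0.0000 [wait]  node(4,4) S=220.4807 payoff=0.0000 vs cont=0.0000 → 0.0000 [wait]  ⇒ S*(4)=97.3567
t_3: node(3,0) S=84.9568 payoff=54.1632 vs cont=53.6639 → 54.1632 [stop]  node(3,1) S=111.5664 payoff=27.5536 vs cont=28.5007 → 28.5007 [wait]  node(3,2) S=146.5103 payoff=0.0000 vs cont=7.4207 → 7.4207 [wait]  node(3,3) S=192.3991 payoff=0.0000 vs cont=0.0000 → 0.0000 [wait]  ⇒ S*(3)=84.9568
t_2: node(2,0) S=97.3567 payoff=41.7633 vs cont=41.7162 → 41.7633 [stop]  node(2,1) S=127.8500 payoff=11.2700 vs cont=18.3338 → 18.3338 [wait]  node(2,2) S=167.8942 payoff=0.0000 vs cont=3.8511 → 3.8511 [wait]  ⇒ S*(2)=97.3567
t_1: node(1,0) S=111.5664 payoff=27.5536 vs cont=30.4270 → 30.4270 [wait]  node(1,1) S=146.5103 payoff=0.0000 vs cont=11.3532 → 11.3532 [wait]  ⇒ S*(1)=-
t_0: node(0,0) S=127.8500 payoff=11.2700 vs cont=21.2110 → 21.2110 [wait]  ⇒ S*(0)=-

price = 21.2110
boundary = - - 97.3567 84.9568 97.3567
tree:
21.2110
30.4270 11.3532
41.7633 18.3338 3.8511
54.1632 28.5007 7.4207 0.0000
64.9837 41.7633 14.2992 0.0000 0.0000
74.4261 54.1632 27.5536 0.0000 0.0000 0.0000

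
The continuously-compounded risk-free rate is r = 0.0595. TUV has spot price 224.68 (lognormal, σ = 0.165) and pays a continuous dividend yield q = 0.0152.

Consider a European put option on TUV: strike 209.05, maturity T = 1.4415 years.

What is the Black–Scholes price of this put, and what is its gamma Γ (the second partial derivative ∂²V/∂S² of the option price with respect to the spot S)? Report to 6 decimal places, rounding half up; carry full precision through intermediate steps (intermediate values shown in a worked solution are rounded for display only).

price = 5.932297
Γ = 0.006442

σ√T = 0.165·√1.4415 = 0.198103
d₁ = (ln(S/K) + (r−q+σ²/2)T) / (σ√T) = (ln(224.68/209.05) + (0.0595−0.0152+0.165²/2)·1.4415) / 0.198103 = (0.072104 + 0.083481) / 0.198103 = 0.785372
d₂ = d₁ − σ√T = 0.785372 − 0.198103 = 0.587269
e^{−rT} = 0.917806
e^{−qT} = 0.978327
N(−d₁) = 0.216118,  N(−d₂) = 0.278512
Put price V = K·e^{−rT}·N(−d₂) − S·e^{−qT}·N(−d₁) = 53.437289 − 47.504992 = 5.932297
φ(d₁) = (1/√(2π))·e^{−d₁²/2} = 0.293070
Γ = e^{−qT}·φ(d₁) / (S·σ·√T) = 0.006442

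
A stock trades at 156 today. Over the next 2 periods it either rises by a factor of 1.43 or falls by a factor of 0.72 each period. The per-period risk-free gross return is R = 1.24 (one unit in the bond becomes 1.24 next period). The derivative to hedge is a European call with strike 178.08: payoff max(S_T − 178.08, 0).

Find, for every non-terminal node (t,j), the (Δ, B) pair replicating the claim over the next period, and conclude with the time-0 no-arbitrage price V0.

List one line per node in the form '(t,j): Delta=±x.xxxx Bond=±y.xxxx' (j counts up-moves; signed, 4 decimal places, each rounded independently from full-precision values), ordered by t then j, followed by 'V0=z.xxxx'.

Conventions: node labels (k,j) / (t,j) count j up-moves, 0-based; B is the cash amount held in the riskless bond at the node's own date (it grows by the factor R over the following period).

(0,0): Delta=0.7515 Bond=-68.0710
(1,0): Delta=0.0000 Bond=0.0000
(1,1): Delta=0.8897 Bond=-115.2494
V0=49.1624

Under the risk-neutral measure, an up-move has probability p* = (R−d)/(u−d) = 0.7324 and values discount at R = 1.24.
Terminal payoffs: V(2,0)=0.0000, V(2,1)=0.0000, V(2,2)=140.9244
  t=1,j=0: stock 112.3200 → up 160.6176 (V=0.0000), down 80.8704 (V=0.0000). Price 0.0000; hedge Δ=0.0000, bond B=0.0000.
  t=1,j=1: stock 223.0800 → up 319.0044 (V=140.9244), down 160.6176 (V=0.0000). Price 83.2357; hedge Δ=0.8897, bond B=-115.2494.
  t=0,j=0: stock 156.0000 → up 223.0800 (V=83.2357), down 112.3200 (V=0.0000). Price 49.1624; hedge Δ=0.7515, bond B=-68.0710.
Check: Δ(0,0)·S0 + B(0,0) = 49.1624 = V0.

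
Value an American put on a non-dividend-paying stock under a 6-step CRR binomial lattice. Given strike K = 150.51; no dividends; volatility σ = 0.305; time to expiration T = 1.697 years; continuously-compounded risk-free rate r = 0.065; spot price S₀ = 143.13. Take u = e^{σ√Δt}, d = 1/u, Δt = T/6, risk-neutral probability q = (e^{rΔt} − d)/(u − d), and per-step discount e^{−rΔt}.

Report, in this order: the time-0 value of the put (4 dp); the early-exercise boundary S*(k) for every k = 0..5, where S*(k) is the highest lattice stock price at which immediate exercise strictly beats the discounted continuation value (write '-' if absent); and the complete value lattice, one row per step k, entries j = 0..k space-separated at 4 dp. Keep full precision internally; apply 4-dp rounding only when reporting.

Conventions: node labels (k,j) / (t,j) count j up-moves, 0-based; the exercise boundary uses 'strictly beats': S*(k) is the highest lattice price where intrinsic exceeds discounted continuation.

price = 20.5906
boundary = - - 103.4763 87.9824 103.4763 121.6987
tree:
20.5906
31.6912 10.9381
47.0337 18.4664 4.2831
62.5276 30.1635 8.1793 0.7895
75.7015 47.0337 15.4535 1.6631 0.0000
86.9028 62.5276 28.8113 3.5034 0.0000 0.0000
96.4269 75.7015 47.0337 7.3800 0.0000 0.0000 0.0000

Δt=0.28283  u=1.17610  d=0.85027  q=0.51648  discount=0.98178
step 6 (expiry): payoffs max(K−S,0) = 96.4269 75.7015 47.0337 7.3800 0.0000 0.0000 0.0000
step 5: (k=5,j=0): S=63.6072, K−S=86.9028, hold=84.1611 ⇒ V=86.9028 exercise | (k=5,j=1): S=87.9824, K−S=62.5276, hold=59.7858 ⇒ V=62.5276 exercise | (k=5,j=2): S=121.6987, K−S=28.8113, hold=26.0696 ⇒ V=28.8113 exercise | (k=5,j=3): S=168.3354, K−S=0.0000, hold=3.5034 ⇒ V=3.5034 continue | (k=5,j=4): S=232.8441, K−S=0.0000, hold=0.0000 ⇒ V=0.0000 continue | (k=5,j=5): S=322.0736, K−S=0.0000, hold=0.0000 ⇒ V=0.0000 continue  boundary S*=121.6987
step 4: (k=4,j=0): S=74.8085, K−S=75.7015, hold=72.9597 ⇒ V=75.7015 exercise | (k=4,j=1): S=103.4763, K−S=47.0337, hold=44.2920 ⇒ V=47.0337 exercise | (k=4,j=2): S=143.1300, K−S=7.3800, hold=15.4535 ⇒ V=15.4535 continue | (k=4,j=3): S=197.9796, K−S=0.0000, hold=1.6631 ⇒ V=1.6631 continue | (k=4,j=4): S=273.8484, K−S=0.0000, hold=0.0000 ⇒ V=0.0000 continue  boundary S*=103.4763
step 3: (k=3,j=0): S=87.9824, K−S=62.5276, hold=59.7858 ⇒ V=62.5276 exercise | (k=3,j=1): S=121.6987, K−S=28.8113, hold=30.1635 ⇒ V=30.1635 continue | (k=3,j=2): S=168.3354, K−S=0.0000, hold=8.1793 ⇒ V=8.1793 continue | (k=3,j=3): S=232.8441, K−S=0.0000, hold=0.7895 ⇒ V=0.7895 continue  boundary S*=87.9824
step 2: (k=2,j=0): S=103.4763, K−S=47.0337, hold=44.9776 ⇒ V=47.0337 exercise | (k=2,j=1): S=143.1300, K−S=7.3800, hold=18.4664 ⇒ V=18.4664 continue | (k=2,j=2): S=197.9796, K−S=0.0000, hold=4.2831 ⇒ V=4.2831 continue  boundary S*=103.4763
step 1: (k=1,j=0): S=121.6987, K−S=28.8113, hold=31.6912 ⇒ V=31.6912 continue | (k=1,j=1): S=168.3354, K−S=0.0000, hold=10.9381 ⇒ V=10.9381 continue  boundary S*=-
step 0: (k=0,j=0): S=143.1300, K−S=7.3800, hold=20.5906 ⇒ V=20.5906 continue  boundary S*=-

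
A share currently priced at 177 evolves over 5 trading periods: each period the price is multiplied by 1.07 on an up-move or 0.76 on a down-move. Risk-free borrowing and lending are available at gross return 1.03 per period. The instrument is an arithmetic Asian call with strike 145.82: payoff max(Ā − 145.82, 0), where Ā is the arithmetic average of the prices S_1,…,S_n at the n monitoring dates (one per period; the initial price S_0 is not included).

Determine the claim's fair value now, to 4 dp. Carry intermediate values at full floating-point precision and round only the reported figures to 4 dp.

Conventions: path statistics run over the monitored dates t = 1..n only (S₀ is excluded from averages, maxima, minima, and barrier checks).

price = 42.2559

Set p* = 0.8710 (from d < R < u); the path-dependent value is the discounted p*-expectation over all price paths.
Enumerate all 2^5 = 32 price paths (U = up ×1.07, D = down ×0.76); each path with k up-moves has probability p*^k·(1−p*)^(5−k).
DDDDD: Ā=83.6768, payoff=0.0000, prob=0.000036
UDDDD: Ā=117.8081, payoff=0.0000, prob=0.000241
DUDDD: Ā=106.8341, payoff=0.0000, prob=0.000241
UUDDD: Ā=150.4111, payoff=4.5911, prob=0.001630
DDUDD: Ā=98.4938, payoff=0.0000, prob=0.000241
UDUDD: Ā=138.6689, payoff=0.0000, prob=0.001630
DUUDD: Ā=127.6949, payoff=0.0000, prob=0.001630
UUUDD: Ā=179.7810, payoff=33.9610, prob=0.011000
DDDUD: Ā=92.1552, payoff=0.0000, prob=0.000241
UDDUD: Ā=129.7449, payoff=0.0000, prob=0.001630
DUDUD: Ā=118.7709, payoff=0.0000, prob=0.001630
UUDUD: Ā=167.2169, payoff=21.3969, prob=0.011000
DDUUD: Ā=110.4306, payoff=0.0000, prob=0.001630
UDUUD: Ā=155.4747, payoff=9.6547, prob=0.011000
DUUUD: Ā=144.5007, payoff=0.0000, prob=0.011000
UUUUD: Ā=203.4418, payoff=57.6218, prob=0.074252
DDDDU: Ā=87.3379, payoff=0.0000, prob=0.000241
UDDDU: Ā=122.9626, payoff=0.0000, prob=0.001630
DUDDU: Ā=111.9886, payoff=0.0000, prob=0.001630
UUDDU: Ā=157.6682, payoff=11.8482, prob=0.011000
DDUDU: Ā=103.6484, payoff=0.0000, prob=0.001630
UDUDU: Ā=145.9260, payoff=0.1060, prob=0.011000
DUUDU: Ā=134.9520, payoff=0.0000, prob=0.011000
UUUDU: Ā=189.9982, payoff=44.1782, prob=0.074252
DDDUU: Ā=97.3098, payoff=0.0000, prob=0.001630
UDDUU: Ā=137.0019, payoff=0.0000, prob=0.011000
DUDUU: Ā=126.0279, payoff=0.0000, prob=0.011000
UUDUU: Ā=177.4341, payoff=31.6141, prob=0.074252
DDUUU: Ā=117.6877, payoff=0.0000, prob=0.011000
UDUUU: Ā=165.6919, payoff=19.8719, prob=0.074252
DUUUU: Ā=154.7179, payoff=8.8979, prob=0.074252
UUUUU: Ā=217.8265, payoff=72.0065, prob=0.501199
Price = Σ prob·payoff / R^5 = 48.986162 / 1.159274 = 42.2559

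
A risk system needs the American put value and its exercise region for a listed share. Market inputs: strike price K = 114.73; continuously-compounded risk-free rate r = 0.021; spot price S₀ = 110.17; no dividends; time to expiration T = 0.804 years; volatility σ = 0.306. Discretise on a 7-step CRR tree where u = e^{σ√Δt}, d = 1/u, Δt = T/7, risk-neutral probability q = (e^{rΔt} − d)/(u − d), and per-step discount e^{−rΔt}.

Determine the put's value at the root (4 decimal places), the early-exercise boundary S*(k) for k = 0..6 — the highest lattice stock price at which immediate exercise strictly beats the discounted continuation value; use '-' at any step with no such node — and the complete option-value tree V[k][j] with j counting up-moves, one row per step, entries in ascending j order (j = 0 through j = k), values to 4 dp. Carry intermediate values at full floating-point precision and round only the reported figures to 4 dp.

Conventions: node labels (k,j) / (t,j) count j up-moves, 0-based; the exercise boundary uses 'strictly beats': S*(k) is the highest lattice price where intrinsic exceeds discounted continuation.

Δt=0.11486, u=1.10927, d=0.90149, q=0.48572, disc=e^(-rΔt)=0.99759
k=7 terminal: V=max(K-S,0) → 61.4219 49.1350 34.0162 15.4127 0.0000 0.0000 0.0000 0.0000
k=6: j=0 S=59.1333 intr=55.5967 cont=55.3203 V=55.5967[EX]; j=1 S=72.7627 intr=41.9673 cont=41.6909 V=41.9673[EX]; j=2 S=89.5336 intr=25.1964 cont=24.9200 V=25.1964[EX]; j=3 S=110.1700 intr=4.5600 cont=7.9074 V=7.9074[hold]; j=4 S=135.5628 intr=0.0000 cont=0.0000 V=0.0000[hold]; j=5 S=166.8083 intr=0.0000 cont=0.0000 V=0.0000[hold]; j=6 S=205.2555 intr=0.0000 cont=0.0000 V=0.0000[hold]  S*(6)=89.5336
k=5: j=0 S=65.5950 intr=49.1350 cont=48.8587 V=49.1350[EX]; j=1 S=80.7138 intr=34.0162 cont=33.7398 V=34.0162[EX]; j=2 S=99.3173 intr=15.4127 cont=16.7583 V=16.7583[hold]; j=3 S=122.2086 intr=0.0000 cont=4.0568 V=4.0568[hold]; j=4 S=150.3762 intr=0.0000 cont=0.0000 V=0.0000[hold]; j=5 S=185.0360 intr=0.0000 cont=0.0000 V=0.0000[hold]  S*(5)=80.7138
k=4: j=0 S=72.7627 intr=41.9673 cont=41.6909 V=41.9673[EX]; j=1 S=89.5336 intr=25.1964 cont=25.5720 V=25.5720[hold]; j=2 S=110.1700 intr=4.5600 cont=10.5634 V=10.5634[hold]; j=3 S=135.5628 intr=0.0000 cont=2.0813 V=2.0813[hold]; j=4 S=166.8083 intr=0.0000 cont=0.0000 V=0.0000[hold]  S*(4)=72.7627
k=3: j=0 S=80.7138 intr=34.0162 cont=33.9218 V=34.0162[EX]; j=1 S=99.3173 intr=15.4127 cont=18.2380 V=18.2380[hold]; j=2 S=122.2086 intr=0.0000 cont=6.4280 V=6.4280[hold]; j=3 S=150.3762 intr=0.0000 cont=1.0678 V=1.0678[hold]  S*(3)=80.7138
k=2: j=0 S=89.5336 intr=25.1964 cont=26.2890 V=26.2890[hold]; j=1 S=110.1700 intr=4.5600 cont=12.4715 V=12.4715[hold]; j=2 S=135.5628 intr=0.0000 cont=3.8152 V=3.8152[hold]  S*(2)=-
k=1: j=0 S=99.3173 intr=15.4127 cont=19.5304 V=19.5304[hold]; j=1 S=122.2086 intr=0.0000 cont=8.2471 V=8.2471[hold]  S*(1)=-
k=0: j=0 S=110.1700 intr=4.5600 cont=14.0160 V=14.0160[hold]  S*(0)=-

price = 14.0160
boundary = - - - 80.7138 72.7627 80.7138 89.5336
tree:
14.0160
19.5304 8.2471
26.2890 12.4715 3.8152
34.0162 18.2380 6.4280 1.0678
41.9673 25.5720 10.5634 2.0813 0.0000
49.1350 34.0162 16.7583 4.0568 0.0000 0.0000
55.5967 41.9673 25.1964 7.9074 0.0000 0.0000 0.0000
61.4219 49.1350 34.0162 15.4127 0.0000 0.0000 0.0000 0.0000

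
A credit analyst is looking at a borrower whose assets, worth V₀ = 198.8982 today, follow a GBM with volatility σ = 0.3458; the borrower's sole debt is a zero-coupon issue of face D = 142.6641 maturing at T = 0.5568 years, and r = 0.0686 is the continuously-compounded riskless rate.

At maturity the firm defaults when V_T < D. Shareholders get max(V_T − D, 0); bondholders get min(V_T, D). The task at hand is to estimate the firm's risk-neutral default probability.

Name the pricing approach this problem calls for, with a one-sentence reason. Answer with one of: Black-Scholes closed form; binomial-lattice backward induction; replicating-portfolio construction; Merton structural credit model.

framework: Merton structural credit model

Key observation: the question is about default risk generated by asset-value dynamics against a debt face of 142.6641 — the structural framework prices exactly that.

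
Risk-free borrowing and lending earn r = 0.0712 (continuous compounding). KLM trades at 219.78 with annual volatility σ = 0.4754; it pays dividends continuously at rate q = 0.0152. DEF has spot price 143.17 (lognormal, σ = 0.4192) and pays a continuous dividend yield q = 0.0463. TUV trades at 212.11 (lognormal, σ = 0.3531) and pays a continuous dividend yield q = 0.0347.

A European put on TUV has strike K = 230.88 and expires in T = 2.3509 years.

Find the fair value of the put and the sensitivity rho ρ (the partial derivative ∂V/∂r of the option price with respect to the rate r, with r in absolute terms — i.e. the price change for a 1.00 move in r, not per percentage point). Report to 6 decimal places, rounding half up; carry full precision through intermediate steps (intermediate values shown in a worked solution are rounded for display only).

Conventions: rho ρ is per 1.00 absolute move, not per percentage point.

σ√T = 0.3531·√2.3509 = 0.541396
d₁ = (ln(S/K) + (r−q+σ²/2)T) / (σ√T) = (ln(212.11/230.88) + (0.0712−0.0347+0.3531²/2)·2.3509) / 0.541396 = (-0.084793 + 0.232362) / 0.541396 = 0.272572
d₂ = d₁ − σ√T = 0.272572 − 0.541396 = -0.268823
e^{−rT} = 0.845875
e^{−qT} = 0.921662
N(−d₁) = 0.392591,  N(−d₂) = 0.605967
Put price V = K·e^{−rT}·N(−d₂) − S·e^{−qT}·N(−d₁) = 118.342702 − 76.749124 = 41.593578
ρ = −K·T·e^{−rT}·N(−d₂) = -278.211858

price = 41.593578
ρ = -278.211858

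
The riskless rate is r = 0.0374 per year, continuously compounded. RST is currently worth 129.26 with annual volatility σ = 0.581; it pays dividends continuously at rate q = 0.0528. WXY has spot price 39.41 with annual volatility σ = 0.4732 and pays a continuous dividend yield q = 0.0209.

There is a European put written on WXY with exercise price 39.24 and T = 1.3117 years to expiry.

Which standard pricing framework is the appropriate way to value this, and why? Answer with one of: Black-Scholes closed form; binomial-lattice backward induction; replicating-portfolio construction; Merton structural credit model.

Key observation: the strike-39.24 put on WXY is European-exercise on a continuously-modelled lognormal underlying, so its value is a single closed-form evaluation.

framework: Black-Scholes closed form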